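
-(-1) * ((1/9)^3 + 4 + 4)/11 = 5833/8019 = 0.73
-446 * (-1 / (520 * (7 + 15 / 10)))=223 / 2210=0.10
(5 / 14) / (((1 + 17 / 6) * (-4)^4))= 15 / 41216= 0.00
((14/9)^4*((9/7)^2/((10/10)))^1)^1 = 784/81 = 9.68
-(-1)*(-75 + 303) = 228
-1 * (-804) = 804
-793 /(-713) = 793 /713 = 1.11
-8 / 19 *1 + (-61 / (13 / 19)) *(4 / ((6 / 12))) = -176272 / 247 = -713.65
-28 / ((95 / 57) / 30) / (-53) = 504 / 53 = 9.51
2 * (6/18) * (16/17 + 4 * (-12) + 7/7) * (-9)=276.35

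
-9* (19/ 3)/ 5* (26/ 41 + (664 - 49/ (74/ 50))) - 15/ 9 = -32772040/ 4551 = -7201.06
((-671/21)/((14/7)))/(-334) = 671/14028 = 0.05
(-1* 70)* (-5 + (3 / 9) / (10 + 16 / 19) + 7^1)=-43925 / 309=-142.15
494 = 494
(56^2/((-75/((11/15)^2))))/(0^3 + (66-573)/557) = 211356992/8555625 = 24.70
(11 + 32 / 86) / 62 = 489 / 2666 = 0.18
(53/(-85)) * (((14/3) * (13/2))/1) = -4823/255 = -18.91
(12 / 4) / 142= 3 / 142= 0.02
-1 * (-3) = 3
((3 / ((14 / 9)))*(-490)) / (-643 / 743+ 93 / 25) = -17553375 / 53024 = -331.05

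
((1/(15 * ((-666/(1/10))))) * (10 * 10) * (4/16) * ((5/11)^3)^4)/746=-244140625/9355705205859328536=-0.00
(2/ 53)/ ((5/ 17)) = 34/ 265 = 0.13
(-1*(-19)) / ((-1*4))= -19 / 4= -4.75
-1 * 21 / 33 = -7 / 11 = -0.64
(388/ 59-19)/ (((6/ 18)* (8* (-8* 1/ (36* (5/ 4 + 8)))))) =732267/ 3776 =193.93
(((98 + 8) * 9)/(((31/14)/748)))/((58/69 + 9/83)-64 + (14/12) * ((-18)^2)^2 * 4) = 57214379376/86962051973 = 0.66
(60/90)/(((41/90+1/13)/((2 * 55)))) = 85800/623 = 137.72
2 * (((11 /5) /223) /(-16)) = -11 /8920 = -0.00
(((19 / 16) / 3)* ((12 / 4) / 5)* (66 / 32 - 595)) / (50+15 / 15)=-180253 / 65280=-2.76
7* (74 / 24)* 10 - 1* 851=-3811 / 6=-635.17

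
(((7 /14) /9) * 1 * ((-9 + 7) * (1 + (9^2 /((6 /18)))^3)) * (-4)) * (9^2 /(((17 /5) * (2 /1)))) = 1291401720 /17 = 75964807.06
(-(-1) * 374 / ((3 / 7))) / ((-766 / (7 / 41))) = -9163 / 47109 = -0.19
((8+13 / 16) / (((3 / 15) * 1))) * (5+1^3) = 2115 / 8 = 264.38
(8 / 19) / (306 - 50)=1 / 608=0.00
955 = 955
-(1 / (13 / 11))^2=-121 / 169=-0.72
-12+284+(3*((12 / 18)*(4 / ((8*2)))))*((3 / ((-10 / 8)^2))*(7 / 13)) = 88568 / 325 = 272.52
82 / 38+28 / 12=256 / 57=4.49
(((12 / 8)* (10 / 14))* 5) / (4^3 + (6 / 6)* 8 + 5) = 75 / 1078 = 0.07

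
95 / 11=8.64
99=99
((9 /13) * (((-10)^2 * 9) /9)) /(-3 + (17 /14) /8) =-100800 /4147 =-24.31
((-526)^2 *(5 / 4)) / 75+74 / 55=761081 / 165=4612.61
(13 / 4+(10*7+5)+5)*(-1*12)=-999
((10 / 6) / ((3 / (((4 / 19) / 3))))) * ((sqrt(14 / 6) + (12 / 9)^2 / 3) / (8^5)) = 5 / 7091712 + 5 * sqrt(21) / 12607488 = 0.00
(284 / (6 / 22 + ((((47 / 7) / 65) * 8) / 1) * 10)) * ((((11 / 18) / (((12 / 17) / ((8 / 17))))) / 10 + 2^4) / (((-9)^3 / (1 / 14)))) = -43972643 / 840956175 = -0.05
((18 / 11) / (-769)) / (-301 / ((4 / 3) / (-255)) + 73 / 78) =-2808 / 75965888779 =-0.00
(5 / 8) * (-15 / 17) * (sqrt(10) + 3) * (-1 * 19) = 4275 / 136 + 1425 * sqrt(10) / 136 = 64.57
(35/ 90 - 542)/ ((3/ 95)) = -926155/ 54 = -17151.02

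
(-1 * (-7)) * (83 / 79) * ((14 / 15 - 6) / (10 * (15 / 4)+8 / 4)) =-88312 / 93615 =-0.94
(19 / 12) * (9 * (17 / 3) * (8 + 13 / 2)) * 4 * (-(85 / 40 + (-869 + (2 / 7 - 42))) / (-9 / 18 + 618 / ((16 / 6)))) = 476602327 / 25900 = 18401.63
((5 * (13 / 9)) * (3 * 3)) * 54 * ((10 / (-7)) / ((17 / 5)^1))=-175500 / 119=-1474.79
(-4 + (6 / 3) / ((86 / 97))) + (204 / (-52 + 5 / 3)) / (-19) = -188859 / 123367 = -1.53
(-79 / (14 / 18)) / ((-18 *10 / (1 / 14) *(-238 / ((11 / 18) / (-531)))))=869 / 4458615840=0.00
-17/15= -1.13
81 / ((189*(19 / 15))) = 0.34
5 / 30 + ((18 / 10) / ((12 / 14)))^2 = 1373 / 300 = 4.58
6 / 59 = 0.10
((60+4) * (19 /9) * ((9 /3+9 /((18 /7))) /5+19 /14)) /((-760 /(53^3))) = -36921496 /525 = -70326.66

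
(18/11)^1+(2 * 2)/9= 206/99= 2.08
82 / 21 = 3.90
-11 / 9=-1.22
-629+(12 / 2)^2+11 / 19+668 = 1436 / 19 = 75.58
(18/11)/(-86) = -9/473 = -0.02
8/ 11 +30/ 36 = 1.56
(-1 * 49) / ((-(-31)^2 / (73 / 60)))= 3577 / 57660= 0.06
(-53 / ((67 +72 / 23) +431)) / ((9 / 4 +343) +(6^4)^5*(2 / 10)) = -530 / 3664424537407457229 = -0.00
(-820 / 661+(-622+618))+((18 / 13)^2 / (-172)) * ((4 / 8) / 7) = -352473973 / 67248818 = -5.24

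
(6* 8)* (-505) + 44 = -24196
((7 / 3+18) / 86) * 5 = 305 / 258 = 1.18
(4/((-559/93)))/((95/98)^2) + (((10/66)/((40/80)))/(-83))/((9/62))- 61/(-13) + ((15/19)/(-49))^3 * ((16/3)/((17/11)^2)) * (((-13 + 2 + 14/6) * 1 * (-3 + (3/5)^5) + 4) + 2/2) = 318043455600763228579/80340262048801529775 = 3.96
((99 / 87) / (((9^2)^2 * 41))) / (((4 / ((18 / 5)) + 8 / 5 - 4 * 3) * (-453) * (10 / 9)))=1 / 1105242084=0.00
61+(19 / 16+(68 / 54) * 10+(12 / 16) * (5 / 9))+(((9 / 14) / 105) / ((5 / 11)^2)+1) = 76.23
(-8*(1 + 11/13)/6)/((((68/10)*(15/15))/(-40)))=3200/221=14.48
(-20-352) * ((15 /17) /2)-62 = -3844 /17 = -226.12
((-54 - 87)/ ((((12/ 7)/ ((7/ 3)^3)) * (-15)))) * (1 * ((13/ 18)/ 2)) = 1467011/ 58320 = 25.15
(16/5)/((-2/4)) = -32/5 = -6.40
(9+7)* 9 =144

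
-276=-276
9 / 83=0.11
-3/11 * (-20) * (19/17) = 1140/187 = 6.10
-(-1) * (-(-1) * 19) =19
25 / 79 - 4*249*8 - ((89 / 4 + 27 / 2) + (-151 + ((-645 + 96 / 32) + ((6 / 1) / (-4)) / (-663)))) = -7210.44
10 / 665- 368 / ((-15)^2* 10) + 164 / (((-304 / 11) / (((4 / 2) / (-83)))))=-137227 / 24837750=-0.01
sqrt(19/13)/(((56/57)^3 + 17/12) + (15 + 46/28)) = 5185404* sqrt(247)/1281321275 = 0.06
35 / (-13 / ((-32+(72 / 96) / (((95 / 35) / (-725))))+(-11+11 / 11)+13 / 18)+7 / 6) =6940878 / 242033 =28.68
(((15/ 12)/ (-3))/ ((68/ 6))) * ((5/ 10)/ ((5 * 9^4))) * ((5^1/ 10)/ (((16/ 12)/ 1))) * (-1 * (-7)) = -7/ 4758912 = -0.00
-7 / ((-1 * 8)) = 7 / 8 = 0.88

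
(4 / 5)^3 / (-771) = -0.00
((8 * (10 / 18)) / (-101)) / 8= -5 / 909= -0.01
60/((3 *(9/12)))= 80/3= 26.67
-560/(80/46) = -322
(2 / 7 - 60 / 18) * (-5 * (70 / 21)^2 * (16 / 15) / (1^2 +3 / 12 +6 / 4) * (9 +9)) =819200 / 693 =1182.11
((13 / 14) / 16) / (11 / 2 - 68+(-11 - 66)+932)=13 / 177520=0.00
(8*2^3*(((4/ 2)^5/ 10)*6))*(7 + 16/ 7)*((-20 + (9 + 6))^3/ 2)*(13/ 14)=-32448000/ 49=-662204.08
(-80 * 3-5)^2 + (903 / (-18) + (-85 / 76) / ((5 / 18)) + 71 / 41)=140155823 / 2337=59972.54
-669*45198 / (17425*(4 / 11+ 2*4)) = -166306041 / 801550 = -207.48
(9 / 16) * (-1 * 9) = -5.06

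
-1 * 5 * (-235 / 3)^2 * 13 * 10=-35896250 / 9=-3988472.22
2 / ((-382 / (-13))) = 13 / 191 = 0.07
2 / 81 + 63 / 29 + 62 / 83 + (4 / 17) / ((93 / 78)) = 322775095 / 102747609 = 3.14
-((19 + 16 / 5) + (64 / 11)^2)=-33911 / 605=-56.05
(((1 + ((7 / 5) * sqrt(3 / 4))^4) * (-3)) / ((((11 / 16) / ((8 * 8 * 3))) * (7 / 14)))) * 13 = -473376384 / 6875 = -68854.75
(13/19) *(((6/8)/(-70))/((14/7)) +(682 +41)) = 5263401/10640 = 494.68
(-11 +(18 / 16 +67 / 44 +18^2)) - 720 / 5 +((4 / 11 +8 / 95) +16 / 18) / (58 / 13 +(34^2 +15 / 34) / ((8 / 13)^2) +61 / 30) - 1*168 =3.65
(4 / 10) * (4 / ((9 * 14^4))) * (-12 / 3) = -0.00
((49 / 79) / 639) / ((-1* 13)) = -49 / 656253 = -0.00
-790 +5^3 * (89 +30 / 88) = 456615 / 44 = 10377.61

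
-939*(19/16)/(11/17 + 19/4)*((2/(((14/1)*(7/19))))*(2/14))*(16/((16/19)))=-109490217/503524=-217.45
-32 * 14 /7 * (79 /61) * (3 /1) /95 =-15168 /5795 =-2.62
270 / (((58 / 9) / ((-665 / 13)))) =-807975 / 377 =-2143.17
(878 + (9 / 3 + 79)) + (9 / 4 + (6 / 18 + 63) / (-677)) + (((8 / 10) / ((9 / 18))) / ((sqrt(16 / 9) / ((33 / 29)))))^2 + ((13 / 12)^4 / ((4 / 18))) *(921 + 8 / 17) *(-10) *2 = -31573136401311353 / 278757187200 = -113263.94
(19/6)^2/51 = 361/1836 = 0.20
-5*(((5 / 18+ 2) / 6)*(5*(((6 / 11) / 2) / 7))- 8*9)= 996895 / 2772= 359.63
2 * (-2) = -4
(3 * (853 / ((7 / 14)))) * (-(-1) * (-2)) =-10236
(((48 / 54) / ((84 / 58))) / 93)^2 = 13456 / 308950929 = 0.00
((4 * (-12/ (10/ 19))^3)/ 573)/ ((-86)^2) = -493848/ 44144875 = -0.01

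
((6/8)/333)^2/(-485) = -1/95610960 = -0.00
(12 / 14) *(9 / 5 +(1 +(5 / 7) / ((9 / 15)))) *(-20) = -3352 / 49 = -68.41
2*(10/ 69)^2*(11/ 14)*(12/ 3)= 4400/ 33327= 0.13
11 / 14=0.79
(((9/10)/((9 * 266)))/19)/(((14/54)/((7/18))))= 3/101080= 0.00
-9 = -9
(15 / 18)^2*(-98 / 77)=-175 / 198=-0.88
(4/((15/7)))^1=28/15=1.87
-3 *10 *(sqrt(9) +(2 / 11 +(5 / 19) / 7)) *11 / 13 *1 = -141300 / 1729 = -81.72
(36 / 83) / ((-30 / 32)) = -192 / 415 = -0.46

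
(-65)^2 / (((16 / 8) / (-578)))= -1221025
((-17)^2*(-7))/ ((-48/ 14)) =14161/ 24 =590.04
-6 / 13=-0.46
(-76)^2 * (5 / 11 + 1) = 92416 / 11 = 8401.45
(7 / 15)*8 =56 / 15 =3.73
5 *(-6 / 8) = -15 / 4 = -3.75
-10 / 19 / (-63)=10 / 1197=0.01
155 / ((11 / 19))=2945 / 11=267.73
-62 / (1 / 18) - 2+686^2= 469478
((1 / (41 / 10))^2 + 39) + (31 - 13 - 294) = -398297 / 1681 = -236.94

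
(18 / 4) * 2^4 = 72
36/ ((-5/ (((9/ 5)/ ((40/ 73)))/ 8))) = -5913/ 2000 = -2.96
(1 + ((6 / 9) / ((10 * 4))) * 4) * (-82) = -1312 / 15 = -87.47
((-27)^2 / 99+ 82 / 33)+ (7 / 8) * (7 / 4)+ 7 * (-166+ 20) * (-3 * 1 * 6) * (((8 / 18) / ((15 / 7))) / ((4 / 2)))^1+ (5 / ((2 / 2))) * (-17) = 3228039 / 1760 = 1834.11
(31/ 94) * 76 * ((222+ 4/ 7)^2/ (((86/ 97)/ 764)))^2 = 9529833175293742722055808/ 208654103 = 45672876968509661.76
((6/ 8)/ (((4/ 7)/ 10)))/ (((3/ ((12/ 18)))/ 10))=175/ 6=29.17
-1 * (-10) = 10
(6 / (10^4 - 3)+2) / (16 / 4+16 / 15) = 75000 / 189943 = 0.39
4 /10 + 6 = 32 /5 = 6.40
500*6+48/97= 291048/97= 3000.49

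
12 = 12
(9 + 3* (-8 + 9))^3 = 1728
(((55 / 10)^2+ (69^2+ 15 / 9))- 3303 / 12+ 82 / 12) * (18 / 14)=81441 / 14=5817.21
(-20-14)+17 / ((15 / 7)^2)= -6817 / 225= -30.30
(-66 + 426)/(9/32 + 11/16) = 371.61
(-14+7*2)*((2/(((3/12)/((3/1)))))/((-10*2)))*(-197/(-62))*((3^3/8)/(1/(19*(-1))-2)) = 0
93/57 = 31/19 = 1.63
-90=-90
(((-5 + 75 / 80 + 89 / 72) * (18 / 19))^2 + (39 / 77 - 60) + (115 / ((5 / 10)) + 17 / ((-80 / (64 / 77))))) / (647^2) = 0.00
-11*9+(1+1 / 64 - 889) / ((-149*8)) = -7495681 / 76288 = -98.26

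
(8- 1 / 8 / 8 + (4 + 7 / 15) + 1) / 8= 12913 / 7680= 1.68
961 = 961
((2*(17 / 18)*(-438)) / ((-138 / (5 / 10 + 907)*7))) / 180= 150161 / 34776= 4.32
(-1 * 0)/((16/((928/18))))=0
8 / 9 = 0.89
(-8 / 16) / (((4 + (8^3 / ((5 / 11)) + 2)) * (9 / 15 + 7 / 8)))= -50 / 167029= -0.00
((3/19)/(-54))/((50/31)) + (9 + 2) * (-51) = -9593131/17100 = -561.00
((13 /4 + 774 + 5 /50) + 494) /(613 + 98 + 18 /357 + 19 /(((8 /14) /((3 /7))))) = 3025813 /1726215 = 1.75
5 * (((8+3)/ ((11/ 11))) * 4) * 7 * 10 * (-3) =-46200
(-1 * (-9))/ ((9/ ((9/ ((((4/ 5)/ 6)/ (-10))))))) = -675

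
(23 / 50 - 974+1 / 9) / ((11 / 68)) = -6017.56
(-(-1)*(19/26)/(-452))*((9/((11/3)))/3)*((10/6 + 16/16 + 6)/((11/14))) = -399/27346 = -0.01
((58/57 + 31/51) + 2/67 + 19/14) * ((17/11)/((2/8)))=1825346/98021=18.62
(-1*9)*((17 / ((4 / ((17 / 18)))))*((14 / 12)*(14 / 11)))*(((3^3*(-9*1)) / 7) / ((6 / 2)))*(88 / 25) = 54621 / 25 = 2184.84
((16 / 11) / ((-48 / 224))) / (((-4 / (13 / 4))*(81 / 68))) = 12376 / 2673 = 4.63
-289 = -289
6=6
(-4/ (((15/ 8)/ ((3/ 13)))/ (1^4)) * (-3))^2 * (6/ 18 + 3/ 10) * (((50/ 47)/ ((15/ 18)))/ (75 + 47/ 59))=2582784/ 111003425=0.02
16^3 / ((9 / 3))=4096 / 3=1365.33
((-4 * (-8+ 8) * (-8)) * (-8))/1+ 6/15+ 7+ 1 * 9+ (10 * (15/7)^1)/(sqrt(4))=949/35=27.11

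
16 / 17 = 0.94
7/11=0.64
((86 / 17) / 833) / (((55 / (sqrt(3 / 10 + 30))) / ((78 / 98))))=1677*sqrt(3030) / 190819475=0.00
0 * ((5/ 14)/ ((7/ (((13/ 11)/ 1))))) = 0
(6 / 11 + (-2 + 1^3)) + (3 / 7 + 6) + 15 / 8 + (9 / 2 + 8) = 12535 / 616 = 20.35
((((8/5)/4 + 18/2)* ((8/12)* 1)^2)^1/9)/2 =94/405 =0.23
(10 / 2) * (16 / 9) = 80 / 9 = 8.89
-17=-17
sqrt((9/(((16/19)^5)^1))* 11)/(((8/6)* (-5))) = -3249* sqrt(209)/20480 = -2.29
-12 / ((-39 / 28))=112 / 13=8.62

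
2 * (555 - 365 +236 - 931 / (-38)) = 901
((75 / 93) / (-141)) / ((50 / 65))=-65 / 8742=-0.01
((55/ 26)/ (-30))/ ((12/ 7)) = -77/ 1872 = -0.04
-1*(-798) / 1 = 798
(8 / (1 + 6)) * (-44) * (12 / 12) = -352 / 7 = -50.29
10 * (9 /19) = 90 /19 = 4.74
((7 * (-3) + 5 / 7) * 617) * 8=-700912 / 7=-100130.29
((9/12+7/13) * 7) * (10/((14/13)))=335/4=83.75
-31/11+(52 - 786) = -8105/11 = -736.82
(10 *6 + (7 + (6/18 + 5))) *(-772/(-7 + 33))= -2147.74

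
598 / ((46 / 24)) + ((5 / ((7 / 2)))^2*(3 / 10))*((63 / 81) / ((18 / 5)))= 58993 / 189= 312.13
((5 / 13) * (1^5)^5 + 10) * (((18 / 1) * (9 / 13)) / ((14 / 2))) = 21870 / 1183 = 18.49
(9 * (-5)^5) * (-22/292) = 309375/146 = 2119.01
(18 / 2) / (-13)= -9 / 13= -0.69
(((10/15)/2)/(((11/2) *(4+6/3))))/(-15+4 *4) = 1/99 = 0.01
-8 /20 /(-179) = 2 /895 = 0.00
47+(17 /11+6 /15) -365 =-316.05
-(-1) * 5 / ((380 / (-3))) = -3 / 76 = -0.04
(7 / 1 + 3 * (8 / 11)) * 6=606 / 11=55.09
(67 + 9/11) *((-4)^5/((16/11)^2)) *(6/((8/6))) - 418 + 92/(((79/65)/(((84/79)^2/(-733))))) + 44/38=-1017108051423084/6866554153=-148124.96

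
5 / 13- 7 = -6.62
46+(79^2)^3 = 243087455567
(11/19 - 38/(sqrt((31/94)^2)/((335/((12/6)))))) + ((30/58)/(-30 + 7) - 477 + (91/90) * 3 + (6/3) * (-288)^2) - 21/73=146113.98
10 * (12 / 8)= 15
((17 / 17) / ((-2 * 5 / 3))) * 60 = -18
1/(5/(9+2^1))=11/5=2.20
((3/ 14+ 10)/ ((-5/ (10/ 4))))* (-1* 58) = 4147/ 14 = 296.21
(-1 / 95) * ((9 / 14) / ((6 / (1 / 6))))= -1 / 5320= -0.00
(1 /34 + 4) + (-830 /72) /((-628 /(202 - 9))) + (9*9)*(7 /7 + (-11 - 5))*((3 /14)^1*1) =-680080519 /2690352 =-252.78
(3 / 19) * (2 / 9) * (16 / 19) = 32 / 1083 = 0.03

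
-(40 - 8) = -32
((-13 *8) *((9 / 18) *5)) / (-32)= 65 / 8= 8.12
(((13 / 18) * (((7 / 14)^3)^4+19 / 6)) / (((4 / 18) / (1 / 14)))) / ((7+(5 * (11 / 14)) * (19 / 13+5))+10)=6576635 / 379158528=0.02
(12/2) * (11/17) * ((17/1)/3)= 22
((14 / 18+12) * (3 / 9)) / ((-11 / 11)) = -115 / 27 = -4.26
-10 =-10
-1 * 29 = -29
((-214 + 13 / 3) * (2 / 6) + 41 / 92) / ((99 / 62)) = -1782469 / 40986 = -43.49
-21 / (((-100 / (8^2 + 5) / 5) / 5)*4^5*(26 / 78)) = 4347 / 4096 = 1.06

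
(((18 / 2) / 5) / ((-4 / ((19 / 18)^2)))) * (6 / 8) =-361 / 960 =-0.38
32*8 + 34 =290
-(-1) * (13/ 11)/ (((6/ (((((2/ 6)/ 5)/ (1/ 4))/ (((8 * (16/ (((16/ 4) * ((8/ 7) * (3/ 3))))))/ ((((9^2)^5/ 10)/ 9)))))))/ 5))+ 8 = 363389.41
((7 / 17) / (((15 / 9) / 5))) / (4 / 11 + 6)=33 / 170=0.19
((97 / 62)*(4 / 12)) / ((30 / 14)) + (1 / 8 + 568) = 6342991 / 11160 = 568.37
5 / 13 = 0.38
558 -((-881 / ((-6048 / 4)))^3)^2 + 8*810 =7037.96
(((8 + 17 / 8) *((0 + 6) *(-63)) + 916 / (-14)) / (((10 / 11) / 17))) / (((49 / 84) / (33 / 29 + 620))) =-220285282107 / 2842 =-77510655.21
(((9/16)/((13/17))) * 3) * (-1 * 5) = -2295/208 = -11.03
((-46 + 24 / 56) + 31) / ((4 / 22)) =-80.14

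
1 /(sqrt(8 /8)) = 1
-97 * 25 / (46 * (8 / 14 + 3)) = -14.76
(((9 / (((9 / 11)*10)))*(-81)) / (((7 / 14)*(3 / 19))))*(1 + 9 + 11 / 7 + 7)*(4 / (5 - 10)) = 586872 / 35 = 16767.77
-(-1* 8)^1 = 8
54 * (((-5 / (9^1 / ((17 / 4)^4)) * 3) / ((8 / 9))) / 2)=-33826005 / 2048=-16516.60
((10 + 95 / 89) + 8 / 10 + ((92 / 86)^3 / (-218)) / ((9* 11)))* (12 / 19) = 7.50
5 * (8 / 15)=8 / 3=2.67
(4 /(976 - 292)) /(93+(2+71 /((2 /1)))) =2 /44631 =0.00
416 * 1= 416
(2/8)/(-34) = -1/136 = -0.01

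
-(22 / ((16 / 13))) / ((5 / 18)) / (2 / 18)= -11583 / 20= -579.15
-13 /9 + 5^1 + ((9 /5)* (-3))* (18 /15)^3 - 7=-71863 /5625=-12.78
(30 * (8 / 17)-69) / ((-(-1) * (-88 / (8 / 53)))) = 933 / 9911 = 0.09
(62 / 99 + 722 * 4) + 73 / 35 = 10016317 / 3465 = 2890.71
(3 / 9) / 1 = 1 / 3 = 0.33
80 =80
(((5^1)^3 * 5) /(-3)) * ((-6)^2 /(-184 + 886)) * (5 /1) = -6250 /117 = -53.42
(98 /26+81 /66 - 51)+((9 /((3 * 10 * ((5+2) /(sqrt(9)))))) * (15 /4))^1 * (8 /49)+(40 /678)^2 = -517694690609 /11273520258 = -45.92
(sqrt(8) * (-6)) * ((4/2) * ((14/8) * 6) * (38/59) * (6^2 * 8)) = -2757888 * sqrt(2)/59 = -66105.81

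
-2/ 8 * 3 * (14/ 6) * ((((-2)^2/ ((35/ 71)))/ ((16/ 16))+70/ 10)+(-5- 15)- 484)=17111/ 20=855.55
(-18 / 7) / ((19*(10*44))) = -9 / 29260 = -0.00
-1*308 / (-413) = 44 / 59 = 0.75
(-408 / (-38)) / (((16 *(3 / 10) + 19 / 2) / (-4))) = -3.00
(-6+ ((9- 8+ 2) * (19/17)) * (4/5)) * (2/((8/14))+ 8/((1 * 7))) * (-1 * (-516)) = -945828/119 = -7948.13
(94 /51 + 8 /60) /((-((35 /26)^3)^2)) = -7413978624 /22321796875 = -0.33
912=912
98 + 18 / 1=116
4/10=2/5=0.40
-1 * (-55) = 55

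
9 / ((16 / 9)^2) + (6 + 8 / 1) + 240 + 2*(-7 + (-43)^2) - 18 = 1004249 / 256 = 3922.85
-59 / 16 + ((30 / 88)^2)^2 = -13770479 / 3748096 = -3.67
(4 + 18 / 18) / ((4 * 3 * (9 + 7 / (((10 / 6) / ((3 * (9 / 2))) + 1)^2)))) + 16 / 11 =3369001 / 2271456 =1.48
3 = 3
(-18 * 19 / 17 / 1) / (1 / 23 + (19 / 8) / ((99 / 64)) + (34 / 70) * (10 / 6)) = -2725569 / 323578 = -8.42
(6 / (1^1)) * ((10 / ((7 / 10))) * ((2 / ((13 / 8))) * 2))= 19200 / 91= 210.99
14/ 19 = 0.74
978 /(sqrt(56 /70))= 489 * sqrt(5)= 1093.44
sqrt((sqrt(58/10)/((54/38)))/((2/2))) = 3625^(1/4) * sqrt(57)/45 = 1.30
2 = 2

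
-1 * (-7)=7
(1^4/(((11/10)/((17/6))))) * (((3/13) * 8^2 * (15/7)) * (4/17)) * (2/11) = 38400/11011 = 3.49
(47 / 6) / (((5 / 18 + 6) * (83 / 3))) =423 / 9379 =0.05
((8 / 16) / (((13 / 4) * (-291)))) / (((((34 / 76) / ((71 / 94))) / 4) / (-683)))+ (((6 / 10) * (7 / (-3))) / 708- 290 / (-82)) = 873486488687 / 146234210460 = 5.97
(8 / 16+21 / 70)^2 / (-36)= -4 / 225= -0.02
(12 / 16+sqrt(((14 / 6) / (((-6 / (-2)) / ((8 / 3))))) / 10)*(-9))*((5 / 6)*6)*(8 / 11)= 30 / 11 - 16*sqrt(105) / 11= -12.18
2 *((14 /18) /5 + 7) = 644 /45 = 14.31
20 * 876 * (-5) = -87600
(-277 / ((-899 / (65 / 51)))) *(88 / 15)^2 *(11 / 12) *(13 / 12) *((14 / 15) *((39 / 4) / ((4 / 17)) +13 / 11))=297419233111 / 557065350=533.90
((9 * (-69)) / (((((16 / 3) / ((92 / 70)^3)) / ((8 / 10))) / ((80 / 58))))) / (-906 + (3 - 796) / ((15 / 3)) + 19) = 90668484 / 325018225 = 0.28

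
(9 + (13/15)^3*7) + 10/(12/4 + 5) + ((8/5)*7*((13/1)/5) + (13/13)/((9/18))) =620011/13500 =45.93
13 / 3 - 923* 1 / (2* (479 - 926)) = 1599 / 298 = 5.37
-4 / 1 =-4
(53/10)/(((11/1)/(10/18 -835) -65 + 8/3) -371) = -119409/9763297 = -0.01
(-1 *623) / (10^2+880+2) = -623 / 982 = -0.63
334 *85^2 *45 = 108591750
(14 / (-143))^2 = 196 / 20449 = 0.01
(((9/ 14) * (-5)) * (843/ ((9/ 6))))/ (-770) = 2529/ 1078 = 2.35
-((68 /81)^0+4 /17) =-21 /17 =-1.24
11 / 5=2.20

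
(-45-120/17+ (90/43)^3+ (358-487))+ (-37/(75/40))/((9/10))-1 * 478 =-24517051004/36493713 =-671.82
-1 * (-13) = 13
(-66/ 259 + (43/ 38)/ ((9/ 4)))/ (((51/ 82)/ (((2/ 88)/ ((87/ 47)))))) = 10586938/ 2161613223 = 0.00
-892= -892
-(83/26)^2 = -6889/676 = -10.19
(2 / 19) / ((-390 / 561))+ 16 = 19573 / 1235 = 15.85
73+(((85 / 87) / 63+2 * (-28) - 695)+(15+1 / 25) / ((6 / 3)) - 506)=-1176.46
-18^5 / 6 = -314928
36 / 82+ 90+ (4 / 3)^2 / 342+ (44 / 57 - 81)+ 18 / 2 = 1212520 / 63099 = 19.22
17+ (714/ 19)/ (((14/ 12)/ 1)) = 935/ 19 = 49.21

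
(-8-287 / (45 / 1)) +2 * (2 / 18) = -637 / 45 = -14.16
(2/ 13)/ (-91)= -2/ 1183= -0.00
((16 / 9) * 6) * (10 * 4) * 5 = 6400 / 3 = 2133.33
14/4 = 7/2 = 3.50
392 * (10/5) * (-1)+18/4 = -1559/2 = -779.50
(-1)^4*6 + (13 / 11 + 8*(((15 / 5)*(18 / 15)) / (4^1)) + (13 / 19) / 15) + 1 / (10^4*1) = 90460627 / 6270000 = 14.43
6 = 6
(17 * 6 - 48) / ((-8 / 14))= -189 / 2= -94.50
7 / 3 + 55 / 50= 103 / 30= 3.43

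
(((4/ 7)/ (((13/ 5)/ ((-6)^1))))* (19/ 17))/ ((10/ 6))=-1368/ 1547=-0.88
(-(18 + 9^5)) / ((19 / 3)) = -177201 / 19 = -9326.37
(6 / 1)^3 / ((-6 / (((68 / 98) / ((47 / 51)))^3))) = -15.37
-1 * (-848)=848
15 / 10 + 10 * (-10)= -197 / 2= -98.50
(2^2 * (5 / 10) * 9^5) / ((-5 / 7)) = -826686 / 5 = -165337.20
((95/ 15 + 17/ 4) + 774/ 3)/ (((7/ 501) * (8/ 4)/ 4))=538241/ 14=38445.79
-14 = -14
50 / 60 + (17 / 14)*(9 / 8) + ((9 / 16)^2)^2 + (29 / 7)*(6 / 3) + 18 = 39340597 / 1376256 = 28.59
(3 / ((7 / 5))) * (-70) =-150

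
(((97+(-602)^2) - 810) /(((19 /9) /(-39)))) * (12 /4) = -20045295.95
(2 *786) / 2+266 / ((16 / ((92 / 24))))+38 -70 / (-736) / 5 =887.75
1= 1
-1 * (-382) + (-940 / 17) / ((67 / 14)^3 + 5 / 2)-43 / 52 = 103521596491 / 271938732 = 380.68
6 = 6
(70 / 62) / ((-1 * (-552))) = 0.00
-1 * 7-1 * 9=-16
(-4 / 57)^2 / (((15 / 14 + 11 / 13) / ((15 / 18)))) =7280 / 3401703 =0.00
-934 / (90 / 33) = -5137 / 15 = -342.47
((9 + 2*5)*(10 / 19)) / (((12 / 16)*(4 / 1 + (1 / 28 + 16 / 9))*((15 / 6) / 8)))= 10752 / 1465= 7.34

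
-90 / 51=-30 / 17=-1.76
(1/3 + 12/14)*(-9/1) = -75/7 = -10.71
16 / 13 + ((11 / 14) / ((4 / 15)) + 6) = 7409 / 728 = 10.18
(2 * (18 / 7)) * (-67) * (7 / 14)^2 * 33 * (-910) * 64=165559680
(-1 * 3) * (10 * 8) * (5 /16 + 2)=-555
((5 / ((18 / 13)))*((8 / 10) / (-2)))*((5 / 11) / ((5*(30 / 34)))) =-221 / 1485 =-0.15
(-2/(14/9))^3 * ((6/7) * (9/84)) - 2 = -73789/33614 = -2.20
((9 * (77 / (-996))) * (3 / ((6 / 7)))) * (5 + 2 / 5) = -43659 / 3320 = -13.15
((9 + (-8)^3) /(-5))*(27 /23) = 13581 /115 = 118.10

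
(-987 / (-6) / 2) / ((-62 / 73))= -24017 / 248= -96.84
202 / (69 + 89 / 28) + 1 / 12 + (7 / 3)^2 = 605795 / 72756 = 8.33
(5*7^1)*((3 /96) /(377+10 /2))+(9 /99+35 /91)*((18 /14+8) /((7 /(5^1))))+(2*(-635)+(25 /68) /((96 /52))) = -425624730955 /336025536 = -1266.64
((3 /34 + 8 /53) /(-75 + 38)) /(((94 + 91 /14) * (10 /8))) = -1724 /33503685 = -0.00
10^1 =10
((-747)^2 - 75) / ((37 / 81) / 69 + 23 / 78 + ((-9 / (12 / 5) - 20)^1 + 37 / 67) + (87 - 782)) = -777.18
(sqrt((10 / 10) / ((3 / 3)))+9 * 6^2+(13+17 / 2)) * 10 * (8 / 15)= 1848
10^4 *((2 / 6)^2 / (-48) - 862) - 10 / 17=-3956590895 / 459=-8620023.74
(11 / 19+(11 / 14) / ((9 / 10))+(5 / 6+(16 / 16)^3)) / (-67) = -7865 / 160398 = -0.05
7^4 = 2401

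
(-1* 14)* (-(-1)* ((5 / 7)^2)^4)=-0.95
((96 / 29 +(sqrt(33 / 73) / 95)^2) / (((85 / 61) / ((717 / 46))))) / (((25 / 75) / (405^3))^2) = 878940550591663011937907625 / 597633334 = 1470702018424666740.46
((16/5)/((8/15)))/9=2/3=0.67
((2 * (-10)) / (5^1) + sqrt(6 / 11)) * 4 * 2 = -32 + 8 * sqrt(66) / 11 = -26.09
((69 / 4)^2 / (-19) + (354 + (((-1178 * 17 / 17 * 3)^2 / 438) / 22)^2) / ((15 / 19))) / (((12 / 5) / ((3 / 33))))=2085921366718315 / 25874895552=80615.64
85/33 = 2.58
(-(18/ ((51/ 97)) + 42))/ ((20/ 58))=-18792/ 85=-221.08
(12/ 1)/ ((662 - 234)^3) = 3/ 19600688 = 0.00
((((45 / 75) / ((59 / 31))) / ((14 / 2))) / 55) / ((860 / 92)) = 2139 / 24418625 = 0.00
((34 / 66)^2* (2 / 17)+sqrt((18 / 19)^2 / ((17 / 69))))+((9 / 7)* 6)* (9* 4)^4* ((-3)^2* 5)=18* sqrt(1173) / 323+4444717432558 / 7623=583066699.08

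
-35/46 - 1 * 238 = -238.76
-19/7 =-2.71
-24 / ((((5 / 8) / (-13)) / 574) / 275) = 78798720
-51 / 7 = -7.29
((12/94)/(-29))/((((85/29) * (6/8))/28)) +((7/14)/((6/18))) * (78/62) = 453527/247690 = 1.83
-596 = -596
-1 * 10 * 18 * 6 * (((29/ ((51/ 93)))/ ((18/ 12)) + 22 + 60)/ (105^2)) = -9568/ 833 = -11.49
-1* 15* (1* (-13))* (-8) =-1560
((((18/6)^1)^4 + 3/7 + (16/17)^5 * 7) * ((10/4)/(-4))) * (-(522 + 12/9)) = 28324.80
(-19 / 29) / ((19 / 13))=-13 / 29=-0.45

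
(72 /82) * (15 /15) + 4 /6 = 190 /123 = 1.54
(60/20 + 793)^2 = 633616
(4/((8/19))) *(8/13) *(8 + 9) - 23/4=4869/52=93.63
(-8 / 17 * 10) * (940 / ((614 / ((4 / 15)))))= -30080 / 15657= -1.92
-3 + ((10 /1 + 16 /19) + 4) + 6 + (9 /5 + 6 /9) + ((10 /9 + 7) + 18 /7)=185483 /5985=30.99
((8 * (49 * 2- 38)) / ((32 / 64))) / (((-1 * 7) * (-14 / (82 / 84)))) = 3280 / 343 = 9.56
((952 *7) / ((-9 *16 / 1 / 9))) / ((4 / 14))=-5831 / 4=-1457.75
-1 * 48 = -48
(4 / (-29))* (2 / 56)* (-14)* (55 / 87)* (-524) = -57640 / 2523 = -22.85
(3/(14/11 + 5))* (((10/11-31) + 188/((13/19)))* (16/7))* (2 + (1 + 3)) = 1604.85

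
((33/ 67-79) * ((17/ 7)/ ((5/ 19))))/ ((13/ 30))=-10193880/ 6097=-1671.95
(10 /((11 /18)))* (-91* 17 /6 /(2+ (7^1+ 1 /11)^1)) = -464.10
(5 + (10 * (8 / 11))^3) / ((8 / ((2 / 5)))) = 103731 / 5324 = 19.48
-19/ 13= -1.46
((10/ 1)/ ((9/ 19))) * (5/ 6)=475/ 27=17.59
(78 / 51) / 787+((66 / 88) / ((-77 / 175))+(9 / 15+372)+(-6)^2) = 1197653663 / 2943380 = 406.90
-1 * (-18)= 18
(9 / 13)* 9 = 81 / 13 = 6.23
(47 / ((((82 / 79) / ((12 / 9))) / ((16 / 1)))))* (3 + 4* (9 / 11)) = 2732768 / 451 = 6059.35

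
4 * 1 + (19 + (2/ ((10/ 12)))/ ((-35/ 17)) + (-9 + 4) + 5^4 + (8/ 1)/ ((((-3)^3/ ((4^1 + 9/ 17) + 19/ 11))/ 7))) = 61738081/ 98175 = 628.86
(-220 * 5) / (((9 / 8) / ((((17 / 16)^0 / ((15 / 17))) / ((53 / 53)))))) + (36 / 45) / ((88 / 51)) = -3289823 / 2970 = -1107.68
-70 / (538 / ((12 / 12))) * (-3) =105 / 269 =0.39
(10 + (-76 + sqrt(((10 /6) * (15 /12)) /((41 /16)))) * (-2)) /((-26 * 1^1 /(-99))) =8019 /13 - 330 * sqrt(123) /533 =609.98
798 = 798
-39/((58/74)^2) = -53391/841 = -63.49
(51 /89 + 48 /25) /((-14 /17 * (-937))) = 94299 /29187550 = 0.00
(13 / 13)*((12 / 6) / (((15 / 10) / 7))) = 28 / 3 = 9.33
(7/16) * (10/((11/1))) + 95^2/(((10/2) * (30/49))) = 778421/264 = 2948.56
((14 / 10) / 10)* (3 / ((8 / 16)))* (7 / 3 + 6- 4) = 3.64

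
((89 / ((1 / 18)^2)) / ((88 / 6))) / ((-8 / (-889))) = 19226403 / 88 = 218481.85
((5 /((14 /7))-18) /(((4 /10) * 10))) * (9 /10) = -279 /80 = -3.49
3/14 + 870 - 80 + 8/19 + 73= 229727/266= 863.64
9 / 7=1.29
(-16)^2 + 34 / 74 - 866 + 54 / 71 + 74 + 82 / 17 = -23667325 / 44659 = -529.96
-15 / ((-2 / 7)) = 105 / 2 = 52.50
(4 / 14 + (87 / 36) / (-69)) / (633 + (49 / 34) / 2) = 24701 / 62441757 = 0.00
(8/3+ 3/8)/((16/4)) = 73/96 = 0.76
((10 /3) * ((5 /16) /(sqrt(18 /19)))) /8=25 * sqrt(38) /1152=0.13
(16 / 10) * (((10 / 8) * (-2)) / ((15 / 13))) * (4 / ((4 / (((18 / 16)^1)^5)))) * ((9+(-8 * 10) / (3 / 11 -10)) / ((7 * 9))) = -52398333 / 30679040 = -1.71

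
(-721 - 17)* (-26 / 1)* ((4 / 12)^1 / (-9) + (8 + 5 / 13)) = 480520 / 3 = 160173.33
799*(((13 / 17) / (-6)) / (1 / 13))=-7943 / 6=-1323.83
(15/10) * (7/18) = 7/12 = 0.58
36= 36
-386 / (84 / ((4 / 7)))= -2.63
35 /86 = 0.41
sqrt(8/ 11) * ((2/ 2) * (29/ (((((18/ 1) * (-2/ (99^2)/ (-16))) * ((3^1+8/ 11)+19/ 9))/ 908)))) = 1032319728 * sqrt(22)/ 289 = 16754355.44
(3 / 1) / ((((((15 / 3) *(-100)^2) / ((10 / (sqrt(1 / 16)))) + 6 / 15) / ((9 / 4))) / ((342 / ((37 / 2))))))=7695 / 77108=0.10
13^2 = 169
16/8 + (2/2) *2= 4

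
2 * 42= 84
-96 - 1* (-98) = 2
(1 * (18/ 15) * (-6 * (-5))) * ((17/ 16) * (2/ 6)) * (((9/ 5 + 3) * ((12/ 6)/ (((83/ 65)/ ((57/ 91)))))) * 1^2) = 34884/ 581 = 60.04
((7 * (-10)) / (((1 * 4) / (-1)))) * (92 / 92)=35 / 2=17.50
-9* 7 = -63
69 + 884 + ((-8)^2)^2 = 5049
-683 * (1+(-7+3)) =2049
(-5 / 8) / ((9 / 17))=-85 / 72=-1.18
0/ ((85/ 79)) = 0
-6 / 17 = -0.35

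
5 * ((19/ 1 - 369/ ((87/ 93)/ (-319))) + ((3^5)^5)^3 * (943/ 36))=318664211563164622055478891688661523905/ 4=79666052890791155513869720000000000000.00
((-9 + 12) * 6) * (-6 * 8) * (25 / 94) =-10800 / 47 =-229.79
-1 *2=-2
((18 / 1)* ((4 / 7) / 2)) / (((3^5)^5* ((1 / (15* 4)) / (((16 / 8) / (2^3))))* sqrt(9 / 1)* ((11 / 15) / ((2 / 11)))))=200 / 26579757488823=0.00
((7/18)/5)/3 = 7/270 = 0.03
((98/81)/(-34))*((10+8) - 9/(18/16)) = -0.36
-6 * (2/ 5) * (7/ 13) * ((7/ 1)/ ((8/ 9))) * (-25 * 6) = 19845/ 13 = 1526.54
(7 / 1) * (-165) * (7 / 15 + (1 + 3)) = -5159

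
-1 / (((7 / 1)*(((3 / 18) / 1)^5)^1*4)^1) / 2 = -972 / 7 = -138.86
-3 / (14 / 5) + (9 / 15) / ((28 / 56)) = 9 / 70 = 0.13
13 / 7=1.86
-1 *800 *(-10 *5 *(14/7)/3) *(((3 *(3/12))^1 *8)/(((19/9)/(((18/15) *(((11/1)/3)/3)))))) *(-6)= -12672000/19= -666947.37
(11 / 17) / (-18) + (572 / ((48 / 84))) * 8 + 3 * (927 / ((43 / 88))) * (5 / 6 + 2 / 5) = 988645691 / 65790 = 15027.29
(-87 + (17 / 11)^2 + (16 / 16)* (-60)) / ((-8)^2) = -8749 / 3872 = -2.26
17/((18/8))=68/9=7.56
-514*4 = -2056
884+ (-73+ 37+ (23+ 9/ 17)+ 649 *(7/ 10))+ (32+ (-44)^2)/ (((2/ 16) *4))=894511/ 170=5261.83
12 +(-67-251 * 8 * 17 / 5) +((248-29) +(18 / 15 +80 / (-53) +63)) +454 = -325765 / 53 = -6146.51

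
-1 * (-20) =20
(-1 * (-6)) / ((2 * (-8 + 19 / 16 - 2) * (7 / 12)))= -192 / 329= -0.58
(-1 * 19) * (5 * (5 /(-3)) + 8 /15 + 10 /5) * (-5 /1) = -551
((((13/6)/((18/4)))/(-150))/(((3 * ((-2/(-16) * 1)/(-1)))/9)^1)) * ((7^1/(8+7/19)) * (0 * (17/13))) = 0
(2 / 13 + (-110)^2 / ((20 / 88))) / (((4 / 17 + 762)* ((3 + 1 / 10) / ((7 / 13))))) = 411812590 / 33943481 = 12.13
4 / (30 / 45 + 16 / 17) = 102 / 41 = 2.49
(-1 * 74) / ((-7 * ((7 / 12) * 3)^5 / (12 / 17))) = 909312 / 2000033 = 0.45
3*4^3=192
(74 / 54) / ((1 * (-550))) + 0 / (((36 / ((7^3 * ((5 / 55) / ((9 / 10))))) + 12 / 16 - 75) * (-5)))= -37 / 14850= -0.00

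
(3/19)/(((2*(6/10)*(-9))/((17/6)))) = -85/2052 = -0.04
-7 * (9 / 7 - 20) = 131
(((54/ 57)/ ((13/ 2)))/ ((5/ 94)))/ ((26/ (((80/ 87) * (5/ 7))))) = 0.07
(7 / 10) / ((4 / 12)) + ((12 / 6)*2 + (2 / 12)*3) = 33 / 5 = 6.60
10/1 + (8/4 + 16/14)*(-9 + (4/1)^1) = -40/7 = -5.71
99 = 99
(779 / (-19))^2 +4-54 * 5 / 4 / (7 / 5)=22915 / 14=1636.79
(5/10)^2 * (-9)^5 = -59049/4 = -14762.25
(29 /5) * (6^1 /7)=174 /35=4.97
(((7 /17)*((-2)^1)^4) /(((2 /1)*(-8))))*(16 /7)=-16 /17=-0.94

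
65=65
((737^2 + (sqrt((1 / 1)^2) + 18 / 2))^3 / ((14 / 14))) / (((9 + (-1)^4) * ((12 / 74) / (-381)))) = -753068286240450868961 / 20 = -37653414312022543448.05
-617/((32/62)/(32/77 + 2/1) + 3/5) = -8894055/11729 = -758.30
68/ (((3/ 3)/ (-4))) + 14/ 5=-1346/ 5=-269.20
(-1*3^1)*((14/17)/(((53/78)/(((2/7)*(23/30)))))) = -0.80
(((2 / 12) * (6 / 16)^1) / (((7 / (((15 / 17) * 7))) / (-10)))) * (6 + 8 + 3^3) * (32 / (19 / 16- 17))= 196800 / 4301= 45.76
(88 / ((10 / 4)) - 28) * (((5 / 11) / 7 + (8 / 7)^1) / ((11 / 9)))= 30132 / 4235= 7.11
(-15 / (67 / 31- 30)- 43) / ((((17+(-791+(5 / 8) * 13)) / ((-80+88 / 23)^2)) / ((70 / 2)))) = 31494093281280 / 2797140929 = 11259.39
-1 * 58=-58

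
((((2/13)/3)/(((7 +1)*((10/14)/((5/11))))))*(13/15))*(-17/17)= -0.00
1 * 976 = 976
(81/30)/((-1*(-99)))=3/110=0.03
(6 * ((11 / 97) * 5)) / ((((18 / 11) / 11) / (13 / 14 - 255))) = -5810.47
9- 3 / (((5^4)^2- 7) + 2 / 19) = 66795639 / 7421744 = 9.00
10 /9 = 1.11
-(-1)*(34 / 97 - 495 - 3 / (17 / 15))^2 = 672468881764 / 2719201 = 247303.85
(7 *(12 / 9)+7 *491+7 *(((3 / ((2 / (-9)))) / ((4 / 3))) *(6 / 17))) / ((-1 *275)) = -697949 / 56100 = -12.44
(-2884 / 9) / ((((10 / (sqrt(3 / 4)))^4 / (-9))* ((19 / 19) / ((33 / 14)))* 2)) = 30591 / 160000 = 0.19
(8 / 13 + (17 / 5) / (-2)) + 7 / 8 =-109 / 520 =-0.21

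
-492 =-492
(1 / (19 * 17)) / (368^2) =1 / 43741952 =0.00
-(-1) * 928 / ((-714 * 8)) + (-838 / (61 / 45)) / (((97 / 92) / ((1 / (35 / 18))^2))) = -11477420246 / 73932915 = -155.24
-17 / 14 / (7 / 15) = -255 / 98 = -2.60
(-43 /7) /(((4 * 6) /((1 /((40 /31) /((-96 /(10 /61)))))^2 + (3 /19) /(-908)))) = -31832607063317 /603820000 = -52718.70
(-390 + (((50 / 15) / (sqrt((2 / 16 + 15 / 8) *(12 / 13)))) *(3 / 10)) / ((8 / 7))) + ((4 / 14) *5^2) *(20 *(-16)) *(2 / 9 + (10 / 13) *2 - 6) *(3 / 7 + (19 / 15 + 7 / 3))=7 *sqrt(78) / 96 + 73853110 / 1911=38646.96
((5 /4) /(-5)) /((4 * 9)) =-1 /144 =-0.01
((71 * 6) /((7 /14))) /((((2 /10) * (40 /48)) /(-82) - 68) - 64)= -419184 /64945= -6.45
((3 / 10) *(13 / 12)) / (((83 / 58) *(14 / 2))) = 0.03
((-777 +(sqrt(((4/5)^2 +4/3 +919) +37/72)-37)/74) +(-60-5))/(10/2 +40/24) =-1011/8 +sqrt(3317354)/29600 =-126.31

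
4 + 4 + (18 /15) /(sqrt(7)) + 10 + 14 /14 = 6 * sqrt(7) /35 + 19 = 19.45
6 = 6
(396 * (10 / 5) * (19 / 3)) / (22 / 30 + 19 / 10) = 1904.81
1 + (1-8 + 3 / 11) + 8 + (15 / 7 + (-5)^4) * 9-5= 434400 / 77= 5641.56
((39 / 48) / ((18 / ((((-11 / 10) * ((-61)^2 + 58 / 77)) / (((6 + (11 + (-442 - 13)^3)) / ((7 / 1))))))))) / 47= 248365 / 850027934592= 0.00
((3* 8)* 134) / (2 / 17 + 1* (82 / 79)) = 2782.92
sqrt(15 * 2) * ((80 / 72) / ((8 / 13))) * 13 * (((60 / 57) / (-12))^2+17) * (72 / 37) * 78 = 2428036520 * sqrt(30) / 40071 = 331883.50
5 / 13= 0.38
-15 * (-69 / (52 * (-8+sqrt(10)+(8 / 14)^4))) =-654116435 / 217771879 - 662952115 * sqrt(10) / 1742175032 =-4.21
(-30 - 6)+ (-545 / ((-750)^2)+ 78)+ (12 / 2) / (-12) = 4668641 / 112500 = 41.50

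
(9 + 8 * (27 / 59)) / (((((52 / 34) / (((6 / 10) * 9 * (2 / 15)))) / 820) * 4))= 4685931 / 3835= 1221.89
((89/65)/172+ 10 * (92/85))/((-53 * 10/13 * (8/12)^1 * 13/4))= -6175899/50365900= -0.12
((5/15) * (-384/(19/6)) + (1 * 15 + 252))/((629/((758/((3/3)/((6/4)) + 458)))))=4894785/8222288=0.60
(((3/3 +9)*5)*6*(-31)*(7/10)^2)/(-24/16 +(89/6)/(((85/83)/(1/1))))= -166005/473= -350.96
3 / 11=0.27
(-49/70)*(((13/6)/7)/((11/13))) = -169/660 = -0.26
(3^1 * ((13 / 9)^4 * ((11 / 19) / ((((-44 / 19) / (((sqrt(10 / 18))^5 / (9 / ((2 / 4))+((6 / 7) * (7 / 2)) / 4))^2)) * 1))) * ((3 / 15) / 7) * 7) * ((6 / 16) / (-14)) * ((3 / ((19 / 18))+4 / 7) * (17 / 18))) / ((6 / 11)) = 1212385889 / 77908710655944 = 0.00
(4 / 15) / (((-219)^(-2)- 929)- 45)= -63948 / 233570065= -0.00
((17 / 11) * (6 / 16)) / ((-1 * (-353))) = 51 / 31064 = 0.00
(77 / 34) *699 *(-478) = -12863697 / 17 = -756688.06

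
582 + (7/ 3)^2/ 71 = 371947/ 639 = 582.08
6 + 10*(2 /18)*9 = 16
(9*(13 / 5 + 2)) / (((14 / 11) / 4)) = 4554 / 35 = 130.11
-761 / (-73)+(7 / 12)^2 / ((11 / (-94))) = 434593 / 57816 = 7.52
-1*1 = -1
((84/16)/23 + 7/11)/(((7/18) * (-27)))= -125/1518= -0.08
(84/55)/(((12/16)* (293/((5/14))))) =8/3223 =0.00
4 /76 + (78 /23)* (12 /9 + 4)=7927 /437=18.14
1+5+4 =10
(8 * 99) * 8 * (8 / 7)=50688 / 7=7241.14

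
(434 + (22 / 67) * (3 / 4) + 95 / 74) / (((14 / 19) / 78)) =800042139 / 17353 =46103.97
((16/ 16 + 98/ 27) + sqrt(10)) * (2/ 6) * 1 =sqrt(10)/ 3 + 125/ 81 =2.60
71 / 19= 3.74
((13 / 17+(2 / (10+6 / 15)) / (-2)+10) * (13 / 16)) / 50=9431 / 54400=0.17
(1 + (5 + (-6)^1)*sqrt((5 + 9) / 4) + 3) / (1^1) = 4-sqrt(14) / 2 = 2.13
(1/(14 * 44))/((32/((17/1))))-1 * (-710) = 13995537/19712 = 710.00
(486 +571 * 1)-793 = 264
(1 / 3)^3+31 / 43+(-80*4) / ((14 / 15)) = -2780240 / 8127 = -342.10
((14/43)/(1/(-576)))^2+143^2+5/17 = 1748260294/31433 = 55618.63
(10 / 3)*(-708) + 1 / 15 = -35399 / 15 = -2359.93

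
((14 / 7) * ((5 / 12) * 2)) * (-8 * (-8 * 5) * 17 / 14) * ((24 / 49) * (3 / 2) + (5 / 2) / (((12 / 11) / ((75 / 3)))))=116006300 / 3087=37578.98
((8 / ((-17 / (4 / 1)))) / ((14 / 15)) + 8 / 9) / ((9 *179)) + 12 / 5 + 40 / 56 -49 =-395857738 / 8626905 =-45.89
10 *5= 50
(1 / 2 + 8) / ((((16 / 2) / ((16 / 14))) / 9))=153 / 14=10.93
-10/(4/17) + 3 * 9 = -15.50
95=95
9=9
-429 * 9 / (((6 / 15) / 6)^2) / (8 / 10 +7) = -111375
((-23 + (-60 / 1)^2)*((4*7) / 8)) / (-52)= -25039 / 104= -240.76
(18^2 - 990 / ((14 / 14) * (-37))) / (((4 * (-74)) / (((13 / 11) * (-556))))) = 11725623 / 15059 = 778.65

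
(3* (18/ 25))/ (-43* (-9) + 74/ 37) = 54/ 9725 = 0.01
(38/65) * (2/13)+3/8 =3143/6760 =0.46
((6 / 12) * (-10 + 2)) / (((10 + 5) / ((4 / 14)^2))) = -16 / 735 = -0.02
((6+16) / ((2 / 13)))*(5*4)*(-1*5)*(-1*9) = 128700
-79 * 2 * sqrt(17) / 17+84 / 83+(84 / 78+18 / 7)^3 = 3100632508 / 62546393 - 158 * sqrt(17) / 17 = 11.25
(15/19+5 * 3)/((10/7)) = 210/19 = 11.05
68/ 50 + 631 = 15809/ 25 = 632.36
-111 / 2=-55.50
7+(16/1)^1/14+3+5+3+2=148/7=21.14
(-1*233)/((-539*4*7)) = 233/15092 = 0.02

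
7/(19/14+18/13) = 2.55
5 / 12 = 0.42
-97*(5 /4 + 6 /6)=-873 /4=-218.25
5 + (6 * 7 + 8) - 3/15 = 274/5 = 54.80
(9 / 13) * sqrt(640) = 72 * sqrt(10) / 13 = 17.51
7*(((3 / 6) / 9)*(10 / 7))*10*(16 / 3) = 800 / 27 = 29.63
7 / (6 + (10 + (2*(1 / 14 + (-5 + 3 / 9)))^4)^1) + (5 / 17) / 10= 0.03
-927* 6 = -5562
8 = 8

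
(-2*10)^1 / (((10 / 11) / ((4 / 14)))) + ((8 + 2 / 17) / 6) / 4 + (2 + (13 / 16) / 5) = -36033 / 9520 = -3.78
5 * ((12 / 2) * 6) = 180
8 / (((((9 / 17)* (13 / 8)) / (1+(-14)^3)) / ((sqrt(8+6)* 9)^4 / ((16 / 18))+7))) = -332117747360 / 9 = -36901971928.89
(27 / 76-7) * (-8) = 1010 / 19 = 53.16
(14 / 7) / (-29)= -2 / 29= -0.07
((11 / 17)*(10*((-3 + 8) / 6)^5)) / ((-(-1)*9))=171875 / 594864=0.29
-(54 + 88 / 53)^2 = -8702500 / 2809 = -3098.08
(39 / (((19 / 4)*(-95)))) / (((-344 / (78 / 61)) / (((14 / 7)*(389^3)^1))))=179063889498 / 4734515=37820.96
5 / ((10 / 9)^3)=729 / 200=3.64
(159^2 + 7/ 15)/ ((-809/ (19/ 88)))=-6.75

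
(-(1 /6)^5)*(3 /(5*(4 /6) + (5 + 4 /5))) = -5 /118368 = -0.00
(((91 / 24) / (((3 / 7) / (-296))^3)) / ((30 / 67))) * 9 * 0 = 0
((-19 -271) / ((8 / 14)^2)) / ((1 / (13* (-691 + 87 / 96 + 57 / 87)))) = 7959999.28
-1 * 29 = -29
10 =10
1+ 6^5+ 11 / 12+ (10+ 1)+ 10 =7798.92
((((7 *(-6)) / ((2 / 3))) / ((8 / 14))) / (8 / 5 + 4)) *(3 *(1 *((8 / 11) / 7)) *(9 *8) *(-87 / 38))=211410 / 209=1011.53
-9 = -9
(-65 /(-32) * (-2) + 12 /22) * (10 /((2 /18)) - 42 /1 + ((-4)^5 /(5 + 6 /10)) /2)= 11761 /77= 152.74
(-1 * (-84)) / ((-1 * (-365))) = 84 / 365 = 0.23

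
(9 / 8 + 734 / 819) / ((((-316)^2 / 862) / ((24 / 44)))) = 5707733 / 599735136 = 0.01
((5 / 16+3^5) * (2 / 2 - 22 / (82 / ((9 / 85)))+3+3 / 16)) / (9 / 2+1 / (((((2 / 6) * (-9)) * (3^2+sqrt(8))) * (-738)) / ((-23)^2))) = 223.87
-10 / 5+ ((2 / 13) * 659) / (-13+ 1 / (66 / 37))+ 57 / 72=-2397229 / 256152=-9.36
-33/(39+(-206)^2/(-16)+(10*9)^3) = -132/2905547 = -0.00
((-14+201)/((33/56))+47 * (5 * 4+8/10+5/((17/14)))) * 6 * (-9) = -6832044/85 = -80376.99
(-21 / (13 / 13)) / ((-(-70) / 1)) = -3 / 10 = -0.30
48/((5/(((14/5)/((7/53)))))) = 5088/25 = 203.52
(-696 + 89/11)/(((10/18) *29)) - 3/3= -69698/1595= -43.70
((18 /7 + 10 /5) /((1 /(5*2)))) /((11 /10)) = 3200 /77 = 41.56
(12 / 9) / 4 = 0.33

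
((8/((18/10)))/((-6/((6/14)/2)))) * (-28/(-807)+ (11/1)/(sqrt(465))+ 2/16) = -22 * sqrt(465)/5859-5155/203364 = -0.11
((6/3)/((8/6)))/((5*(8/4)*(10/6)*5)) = 9/500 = 0.02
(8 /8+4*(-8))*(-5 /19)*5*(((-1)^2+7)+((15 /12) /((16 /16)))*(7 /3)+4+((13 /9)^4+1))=412269775 /498636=826.80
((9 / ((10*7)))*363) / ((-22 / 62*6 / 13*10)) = -28.50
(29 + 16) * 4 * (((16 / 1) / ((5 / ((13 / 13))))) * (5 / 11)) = 2880 / 11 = 261.82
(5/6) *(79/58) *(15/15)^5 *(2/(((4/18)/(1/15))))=79/116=0.68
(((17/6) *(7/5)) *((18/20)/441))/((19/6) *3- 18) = -0.00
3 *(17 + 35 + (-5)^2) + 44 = 275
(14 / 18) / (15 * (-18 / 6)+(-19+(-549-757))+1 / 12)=-28 / 49317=-0.00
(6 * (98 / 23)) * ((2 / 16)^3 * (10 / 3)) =245 / 1472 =0.17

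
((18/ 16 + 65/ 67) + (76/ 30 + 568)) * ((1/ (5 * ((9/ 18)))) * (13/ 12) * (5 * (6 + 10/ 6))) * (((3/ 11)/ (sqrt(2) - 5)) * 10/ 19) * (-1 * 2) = 59851129 * sqrt(2)/ 504108 + 299255645/ 504108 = 761.54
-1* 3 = -3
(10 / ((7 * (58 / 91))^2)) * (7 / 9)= 5915 / 15138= 0.39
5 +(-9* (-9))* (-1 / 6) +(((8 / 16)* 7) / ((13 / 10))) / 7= -211 / 26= -8.12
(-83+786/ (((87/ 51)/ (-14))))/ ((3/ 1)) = -189475/ 87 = -2177.87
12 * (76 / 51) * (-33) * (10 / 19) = -5280 / 17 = -310.59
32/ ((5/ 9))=288/ 5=57.60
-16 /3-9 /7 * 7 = -43 /3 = -14.33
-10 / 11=-0.91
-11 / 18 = -0.61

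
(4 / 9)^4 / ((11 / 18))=512 / 8019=0.06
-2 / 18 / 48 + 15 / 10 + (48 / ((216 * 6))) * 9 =791 / 432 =1.83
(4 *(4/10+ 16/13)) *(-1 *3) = -1272/65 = -19.57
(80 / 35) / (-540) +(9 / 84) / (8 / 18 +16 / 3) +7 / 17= 1423741 / 3341520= 0.43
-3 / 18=-1 / 6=-0.17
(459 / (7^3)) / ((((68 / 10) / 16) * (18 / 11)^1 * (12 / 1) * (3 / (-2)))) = -110 / 1029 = -0.11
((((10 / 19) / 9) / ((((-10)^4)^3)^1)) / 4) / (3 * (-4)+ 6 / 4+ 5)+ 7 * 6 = 15800399999999999 / 376200000000000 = 42.00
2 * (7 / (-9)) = -14 / 9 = -1.56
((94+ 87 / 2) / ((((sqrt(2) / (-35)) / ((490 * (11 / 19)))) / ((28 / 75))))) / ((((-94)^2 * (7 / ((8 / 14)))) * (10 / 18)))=-177870 * sqrt(2) / 41971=-5.99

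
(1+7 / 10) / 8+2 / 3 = 211 / 240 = 0.88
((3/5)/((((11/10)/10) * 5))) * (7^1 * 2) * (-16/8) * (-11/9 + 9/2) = -3304/33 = -100.12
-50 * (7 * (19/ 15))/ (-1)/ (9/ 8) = 10640/ 27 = 394.07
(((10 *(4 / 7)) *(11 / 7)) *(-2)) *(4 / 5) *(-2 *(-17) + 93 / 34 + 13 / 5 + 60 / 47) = -114220128 / 195755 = -583.49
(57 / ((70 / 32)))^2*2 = 1663488 / 1225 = 1357.95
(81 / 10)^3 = 531441 / 1000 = 531.44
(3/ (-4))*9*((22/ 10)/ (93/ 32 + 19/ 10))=-2376/ 769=-3.09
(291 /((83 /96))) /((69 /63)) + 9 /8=4710429 /15272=308.44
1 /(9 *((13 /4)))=4 /117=0.03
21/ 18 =7/ 6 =1.17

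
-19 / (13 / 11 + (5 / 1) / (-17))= -3553 / 166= -21.40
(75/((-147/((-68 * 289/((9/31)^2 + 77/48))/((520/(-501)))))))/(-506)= 28385014716/2510404897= 11.31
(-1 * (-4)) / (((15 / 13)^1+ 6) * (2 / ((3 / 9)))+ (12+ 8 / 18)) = 0.07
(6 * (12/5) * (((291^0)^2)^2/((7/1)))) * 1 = 72/35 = 2.06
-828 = -828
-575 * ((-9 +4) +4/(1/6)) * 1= -10925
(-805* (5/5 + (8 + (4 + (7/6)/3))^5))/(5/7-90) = 621512287708697/236196000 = 2631341.29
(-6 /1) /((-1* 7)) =6 /7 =0.86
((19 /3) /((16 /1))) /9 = 19 /432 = 0.04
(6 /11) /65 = 6 /715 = 0.01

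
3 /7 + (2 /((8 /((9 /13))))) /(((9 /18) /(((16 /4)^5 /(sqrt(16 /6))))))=217.49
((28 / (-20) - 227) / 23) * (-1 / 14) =571 / 805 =0.71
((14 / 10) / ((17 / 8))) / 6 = 28 / 255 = 0.11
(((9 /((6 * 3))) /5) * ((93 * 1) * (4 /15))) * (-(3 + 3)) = -372 /25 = -14.88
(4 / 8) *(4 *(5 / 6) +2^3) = 17 / 3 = 5.67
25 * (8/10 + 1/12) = 265/12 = 22.08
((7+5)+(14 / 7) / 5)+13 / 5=15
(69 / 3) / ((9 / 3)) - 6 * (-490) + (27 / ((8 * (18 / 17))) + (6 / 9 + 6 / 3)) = 2953.52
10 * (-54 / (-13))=540 / 13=41.54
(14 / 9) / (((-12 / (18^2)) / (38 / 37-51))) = 77658 / 37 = 2098.86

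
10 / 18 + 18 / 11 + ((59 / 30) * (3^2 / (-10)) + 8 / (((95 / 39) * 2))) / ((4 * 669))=367763581 / 167785200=2.19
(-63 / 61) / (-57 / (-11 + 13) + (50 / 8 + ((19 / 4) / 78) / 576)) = 11321856 / 243912953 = 0.05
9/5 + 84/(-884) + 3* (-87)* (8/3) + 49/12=-9152207/13260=-690.21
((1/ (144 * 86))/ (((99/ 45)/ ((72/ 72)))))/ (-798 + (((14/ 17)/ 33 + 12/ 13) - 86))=-1105/ 26584724544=-0.00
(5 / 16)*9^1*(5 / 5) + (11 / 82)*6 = 2373 / 656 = 3.62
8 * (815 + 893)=13664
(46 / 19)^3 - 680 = -665.81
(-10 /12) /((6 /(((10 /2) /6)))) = -25 /216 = -0.12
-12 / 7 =-1.71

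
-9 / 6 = -3 / 2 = -1.50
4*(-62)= -248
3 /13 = 0.23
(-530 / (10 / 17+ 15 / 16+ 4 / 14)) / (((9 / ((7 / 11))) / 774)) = -607490240 / 37939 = -16012.29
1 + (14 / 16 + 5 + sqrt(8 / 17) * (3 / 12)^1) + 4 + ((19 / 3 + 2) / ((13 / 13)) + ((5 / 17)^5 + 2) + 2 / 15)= 21.52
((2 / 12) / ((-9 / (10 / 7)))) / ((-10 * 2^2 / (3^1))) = 1 / 504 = 0.00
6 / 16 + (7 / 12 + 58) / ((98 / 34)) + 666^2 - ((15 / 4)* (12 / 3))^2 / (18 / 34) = 521146399 / 1176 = 443151.70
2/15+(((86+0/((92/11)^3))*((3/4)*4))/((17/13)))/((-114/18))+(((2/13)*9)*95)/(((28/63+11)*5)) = -186317366/6487455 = -28.72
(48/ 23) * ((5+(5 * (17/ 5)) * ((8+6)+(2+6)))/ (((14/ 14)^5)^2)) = 18192/ 23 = 790.96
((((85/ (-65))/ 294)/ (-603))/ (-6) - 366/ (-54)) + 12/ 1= 259659019/ 13827996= 18.78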